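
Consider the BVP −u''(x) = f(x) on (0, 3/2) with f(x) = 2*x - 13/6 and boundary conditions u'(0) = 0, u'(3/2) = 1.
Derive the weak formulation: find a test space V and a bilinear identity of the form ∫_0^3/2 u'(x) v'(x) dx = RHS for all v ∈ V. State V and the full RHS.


V = H^1(0, 3/2) (v unrestricted at boundary; u is determined up to an additive constant); weak form: ∫_0^3/2 u'v' dx = ∫_0^3/2 (2*x - 13/6) v dx + v(3/2) for all v ∈ V.

Multiply both sides by a test function v and integrate from 0 to 3/2:
  ∫_0^3/2 −u''(x) v(x) dx = ∫_0^3/2 f(x) v(x) dx.
Integrate the LHS by parts once:
  ∫_0^3/2 −u'' v dx = −[u'(x) v(x)]_0^3/2 + ∫_0^3/2 u'(x) v'(x) dx.
Thus ∫_0^3/2 u'(x) v'(x) dx = ∫_0^3/2 f(x) v(x) dx + [u'(x) v(x)]_0^3/2.
Choose V so that boundary terms are either known or forced to vanish.
u has inhomogeneous Neumann u'(0) = 0, u'(3/2) = 1. [u' v]_0^3/2 = (1)·v(3/2) − (0)·v(0) = v(3/2). Take V = H^1(0, 3/2); boundary term becomes part of RHS.
Weak formulation: find u (satisfying any essential BC) such that ∫_0^3/2 u'(x) v'(x) dx = ∫_0^3/2 f v dx + v(3/2) for all v ∈ V (Neumann data are natural BCs: they enter the RHS as boundary terms).
Substituting f(x) = 2*x - 13/6, the right-hand side is ∫_0^3/2 (2*x - 13/6) v dx + v(3/2).
Compatibility check (pure Neumann): taking v ≡ 1 ∈ V gives 0 = ∫_0^3/2 f dx + (1) − (0), i.e. ∫_0^3/2 f dx must equal u'(0) − u'(3/2) = -1. Indeed ∫_0^3/2 (2*x - 13/6) dx = -1, so the data are compatible. The solution is then unique only up to an additive constant (fix it e.g. by requiring ∫_0^3/2 u dx = 0).


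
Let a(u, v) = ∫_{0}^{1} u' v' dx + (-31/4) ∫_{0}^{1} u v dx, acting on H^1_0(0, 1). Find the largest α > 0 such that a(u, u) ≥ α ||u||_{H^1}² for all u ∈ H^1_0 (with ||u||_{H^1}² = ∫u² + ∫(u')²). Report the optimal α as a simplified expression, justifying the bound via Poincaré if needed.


α = (-31/4 + π^2)/(1 + π^2)

Coercivity of a(·,·) on H^1_0(0, 1) means a(u, u) ≥ α ||u||_{H^1}² for every u ∈ H^1_0.
The interval has length L = 1, and Poincaré/coercivity depend only on L. Here a(u, u) = ∫(u')² + (-31/4)·∫u².
Here c = -31/4 < 0 with |c| < (π/L)² = π^2, so coercivity still holds. The condition a(u,u) ≥ α||u||_{H^1}² reads (1−α)∫(u')² ≥ (α−c)∫u². Any admissible α is ≤ 1 (rapidly oscillating u have ∫u²/∫(u')² → 0), and α = 1 would force 0 ≥ (1−c)∫u², impossible since c < 1; so 1−α > 0. By the sharp Poincaré inequality on H^1_0 of an interval of length L, ∫(u')² ≥ (π/L)²∫u² with equality for the first sine mode sin(π(x−x₀)/L) (x₀ the left endpoint), so the inequality holds for all u iff (1−α)(π/L)² ≥ α − c, i.e. α ≤ ((π/L)² + c)/((π/L)² + 1) = (1 + c(L/π)²)/(1 + (L/π)²). (Direct route, valid since c ≤ 0: Poincaré gives c∫u² ≥ c(L/π)²∫(u')², so a(u,u) ≥ (1 + c(L/π)²)∫(u')², while ||u||_{H^1}² ≤ (1 + (L/π)²)∫(u')²; dividing yields the same α.) With (π/L)² = π^2 and c = -31/4, the largest admissible constant is α = ((π/L)² + c)/((π/L)² + 1).
Simplifying, α = (-31/4 + π^2)/(1 + π^2).


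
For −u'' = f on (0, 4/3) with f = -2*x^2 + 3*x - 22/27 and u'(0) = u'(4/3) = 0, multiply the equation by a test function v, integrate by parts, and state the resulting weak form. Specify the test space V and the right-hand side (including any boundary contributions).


V = H^1(0, 4/3) (no boundary constraint on v; u is determined up to an additive constant); weak form: ∫_0^4/3 u'v' dx = ∫_0^4/3 (-2*x^2 + 3*x - 22/27) v dx for all v ∈ V.

Multiply both sides by a test function v and integrate from 0 to 4/3:
  ∫_0^4/3 −u''(x) v(x) dx = ∫_0^4/3 f(x) v(x) dx.
Integrate the LHS by parts once:
  ∫_0^4/3 −u'' v dx = −[u'(x) v(x)]_0^4/3 + ∫_0^4/3 u'(x) v'(x) dx.
Thus ∫_0^4/3 u'(x) v'(x) dx = ∫_0^4/3 f(x) v(x) dx + [u'(x) v(x)]_0^4/3.
Choose V so that boundary terms are either known or forced to vanish.
u has homogeneous Neumann: u'(0) = u'(4/3) = 0. So [u' v]_0^4/3 = 0·v(4/3) − 0·v(0) = 0 for any v; take V = H^1(0, 4/3).
Weak formulation: find u (satisfying any essential BC) such that ∫_0^4/3 u'(x) v'(x) dx = ∫_0^4/3 f v dx for all v ∈ V (homogeneous Neumann, so boundary terms vanish).
Substituting f(x) = -2*x^2 + 3*x - 22/27, the right-hand side is ∫_0^4/3 (-2*x^2 + 3*x - 22/27) v dx.
Compatibility check (pure Neumann): taking v ≡ 1 ∈ V gives 0 = ∫_0^4/3 f dx + (0) − (0), i.e. ∫_0^4/3 f dx must equal u'(0) − u'(4/3) = 0. Indeed ∫_0^4/3 (-2*x^2 + 3*x - 22/27) dx = 0, so the data are compatible. The solution is then unique only up to an additive constant (fix it e.g. by requiring ∫_0^4/3 u dx = 0).


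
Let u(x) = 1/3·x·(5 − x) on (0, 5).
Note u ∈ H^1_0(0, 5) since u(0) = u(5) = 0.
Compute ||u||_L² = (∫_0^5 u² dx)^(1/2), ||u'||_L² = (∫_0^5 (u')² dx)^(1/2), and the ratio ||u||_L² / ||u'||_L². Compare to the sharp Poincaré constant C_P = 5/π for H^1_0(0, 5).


||u||_L² / ||u'||_L² = sqrt(10)/2 < C_P = 5/π.

u(x) = 1/3·x·(5 − x), so u'(x) = 5/3 - 2*x/3.
u(x) = 1/3·x·(5 − x) vanishes at x = 0 and x = 5, so u ∈ H^1_0(0, 5). Differentiate via the product rule and integrate the resulting polynomials term by term.
  ∫_0^5 u² dx = ∫_0^5 (x^4/9 - 10*x^3/9 + 25*x^2/9) dx. Term by term:
    ∫_0^5 x^4/9 dx = 625/9;  ∫_0^5 -10*x^3/9 dx = -3125/18;  ∫_0^5 25*x^2/9 dx = 3125/27.
  Sum: 625/9 − 3125/18 + 3125/27 = 625/54.
  ∫_0^5 (u')² dx = ∫_0^5 (4*x^2/9 - 20*x/9 + 25/9) dx. Term by term:
    ∫_0^5 4*x^2/9 dx = 500/27;  ∫_0^5 -20*x/9 dx = -250/9;  ∫_0^5 25/9 dx = 125/9.
  Sum: 500/27 − 250/9 + 125/9 = 125/27.
∫_0^5 u² dx = 625/54, so ||u||_L² = 25*sqrt(6)/18.
∫_0^5 (u')² dx = 125/27, so ||u'||_L² = 5*sqrt(15)/9.
Ratio ||u||_L² / ||u'||_L² = sqrt(10)/2.
Sharp Poincaré constant on H^1_0(0, 5) is C_P = L/π = 5/π, achieved by sin(π/5·x).
A polynomial bump cannot attain the sharp Poincaré constant (only the first sine eigenfunction does), so the ratio is strictly less than C_P, consistent with ||u||_L² ≤ C_P ||u'||_L².


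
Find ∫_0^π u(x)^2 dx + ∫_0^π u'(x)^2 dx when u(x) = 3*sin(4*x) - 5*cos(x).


||u||_{H^1(0,π)}^2 = -32 + 203*π/2

u'(x) = 5*sin(x) + 12*cos(4*x).
Expand u² and (u')² and integrate term by term on (0, π), using: for integers n ≥ 1, ∫_0^π sin²(nx) dx = ∫_0^π cos²(nx) dx = π/2; for n ≠ n', ∫_0^π sin(nx)sin(n'x) dx = ∫_0^π cos(nx)cos(n'x) dx = 0; and by product-to-sum, ∫_0^π sin(nx)cos(n'x) dx = ½∫_0^π [sin((n+n')x) + sin((n−n')x)] dx, which is 0 when n+n' is even and 2n/(n²−n'²) when n+n' is odd (it need not vanish on (0, π)).
  u² squared terms: (-5)²·∫cos(x)² dx = 25·π/2 = 25*π/2;  (3)²·∫sin(4x)² dx = 9·π/2 = 9*π/2.
  u² cross terms: 2·(-5)·(3)·∫cos(x)·sin(4x) dx = -30·(8/15) = -16.
  So ∫_0^π u² dx = 25*π/2 + 9*π/2 − 16 = -16 + 17*π.
  (u')² squared terms: (5)²·∫sin(x)² dx = 25·π/2 = 25*π/2;  (12)²·∫cos(4x)² dx = 144·π/2 = 72*π.
  (u')² cross terms: 2·(5)·(12)·∫sin(x)·cos(4x) dx = 120·(-2/15) = -16.
  So ∫_0^π (u')² dx = 25*π/2 + 72*π − 16 = -16 + 169*π/2.
||u||_{H^1}^2 = (-16 + 17*π) + (-16 + 169*π/2) = -32 + 203*π/2.


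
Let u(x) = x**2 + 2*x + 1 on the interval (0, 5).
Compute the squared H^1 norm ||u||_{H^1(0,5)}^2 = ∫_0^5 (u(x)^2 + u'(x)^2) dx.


||u||_{H^1}^2 = 5525/3

The H^1 norm (squared) on an interval (0, L) is
  ||u||_{H^1}^2 = ∫_0^L u(x)^2 dx + ∫_0^L u'(x)^2 dx.
Compute u'(x) = 2*x + 2.
Then u(x)^2 = x**4 + 4*x**3 + 6*x**2 + 4*x + 1 and u'(x)^2 = 4*x**2 + 8*x + 4.
Integrate each monomial from 0 to 5 using ∫_0^5 c·x^n dx = c·5^(n+1)/(n+1):
  ∫_0^5 u(x)^2 dx = ∫_0^5 (x^4 + 4*x^3 + 6*x^2 + 4*x + 1) dx. Term by term:
    ∫_0^5 x^4 dx = 625;  ∫_0^5 4*x^3 dx = 625;  ∫_0^5 6*x^2 dx = 250;
    ∫_0^5 4*x dx = 50;  ∫_0^5 1 dx = 5.
  Sum: 625 + 625 + 250 + 50 + 5 = 1555.
  ∫_0^5 u'(x)^2 dx = ∫_0^5 (4*x^2 + 8*x + 4) dx. Term by term:
    ∫_0^5 4*x^2 dx = 500/3;  ∫_0^5 8*x dx = 100;  ∫_0^5 4 dx = 20.
  Sum: 500/3 + 100 + 20 = 860/3.
Adding: ||u||_{H^1}^2 = 1555 + 860/3 = 5525/3.


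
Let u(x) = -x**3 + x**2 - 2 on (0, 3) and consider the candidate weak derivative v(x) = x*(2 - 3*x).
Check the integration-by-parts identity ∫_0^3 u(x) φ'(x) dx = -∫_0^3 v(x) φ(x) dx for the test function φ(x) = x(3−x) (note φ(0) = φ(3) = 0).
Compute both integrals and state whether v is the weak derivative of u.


LHS = 459/20, RHS = 459/20. Yes, v = u' weakly.

u(x) = -x**3 + x**2 - 2, classical derivative u'(x) = -3*x**2 + 2*x.
φ(x) = x(3−x), so φ'(x) = 3 - 2*x.
Note φ(0) = φ(3) = 0, so the boundary term u·φ vanishes.
LHS = ∫_0^3 u(x) φ'(x) dx = ∫_0^3 (2*x^4 - 5*x^3 + 3*x^2 + 4*x - 6) dx. Term by term:
  ∫_0^3 2*x^4 dx = 486/5;  ∫_0^3 -5*x^3 dx = -405/4;  ∫_0^3 3*x^2 dx = 27;
  ∫_0^3 4*x dx = 18;  ∫_0^3 -6 dx = -18.
Sum: 486/5 − 405/4 + 27 + 18 − 18 = 459/20.
So LHS = 459/20.
∫_0^3 v(x) φ(x) dx = ∫_0^3 (3*x^4 - 11*x^3 + 6*x^2) dx. Term by term:
  ∫_0^3 3*x^4 dx = 729/5;  ∫_0^3 -11*x^3 dx = -891/4;  ∫_0^3 6*x^2 dx = 54.
Sum: 729/5 − 891/4 + 54 = -459/20.
So RHS = -∫_0^3 v(x) φ(x) dx = 459/20.
LHS = RHS, so the identity holds for this test φ.
Moreover u is smooth here and v(x) = u'(x) = -3*x**2 + 2*x pointwise, so the identity holds for every test function. Hence v is the weak derivative of u.


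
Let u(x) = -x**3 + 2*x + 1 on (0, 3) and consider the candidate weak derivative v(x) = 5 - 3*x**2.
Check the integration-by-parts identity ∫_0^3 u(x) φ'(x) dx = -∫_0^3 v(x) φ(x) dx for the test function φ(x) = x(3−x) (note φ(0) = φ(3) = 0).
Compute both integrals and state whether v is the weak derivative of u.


LHS = 549/20, RHS = 279/20. No, v is not the weak derivative of u.

u(x) = -x**3 + 2*x + 1, classical derivative u'(x) = 2 - 3*x**2.
φ(x) = x(3−x), so φ'(x) = 3 - 2*x.
Note φ(0) = φ(3) = 0, so the boundary term u·φ vanishes.
LHS = ∫_0^3 u(x) φ'(x) dx = ∫_0^3 (2*x^4 - 3*x^3 - 4*x^2 + 4*x + 3) dx. Term by term:
  ∫_0^3 2*x^4 dx = 486/5;  ∫_0^3 -3*x^3 dx = -243/4;  ∫_0^3 -4*x^2 dx = -36;
  ∫_0^3 4*x dx = 18;  ∫_0^3 3 dx = 9.
Sum: 486/5 − 243/4 − 36 + 18 + 9 = 549/20.
So LHS = 549/20.
∫_0^3 v(x) φ(x) dx = ∫_0^3 (3*x^4 - 9*x^3 - 5*x^2 + 15*x) dx. Term by term:
  ∫_0^3 3*x^4 dx = 729/5;  ∫_0^3 -9*x^3 dx = -729/4;  ∫_0^3 -5*x^2 dx = -45;
  ∫_0^3 15*x dx = 135/2.
Sum: 729/5 − 729/4 − 45 + 135/2 = -279/20.
So RHS = -∫_0^3 v(x) φ(x) dx = 279/20.
LHS − RHS = 27/2 ≠ 0, so the identity fails.
(For a valid weak derivative the identity must hold for EVERY test function, in particular this one. The failure shows v is NOT the weak derivative of u.)
Correct weak derivative would be u'(x) = 2 - 3*x**2.


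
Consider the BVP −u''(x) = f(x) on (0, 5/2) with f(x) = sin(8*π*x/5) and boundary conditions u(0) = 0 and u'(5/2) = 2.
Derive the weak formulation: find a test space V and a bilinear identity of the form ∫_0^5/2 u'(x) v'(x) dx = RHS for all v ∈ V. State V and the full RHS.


V = {v ∈ H^1(0, 5/2) : v(0) = 0} (test functions vanish at x = 0 where u is specified); weak form: ∫_0^5/2 u'v' dx = ∫_0^5/2 (sin(8*π*x/5)) v dx + 2·v(5/2) for all v ∈ V.

Multiply both sides by a test function v and integrate from 0 to 5/2:
  ∫_0^5/2 −u''(x) v(x) dx = ∫_0^5/2 f(x) v(x) dx.
Integrate the LHS by parts once:
  ∫_0^5/2 −u'' v dx = −[u'(x) v(x)]_0^5/2 + ∫_0^5/2 u'(x) v'(x) dx.
Thus ∫_0^5/2 u'(x) v'(x) dx = ∫_0^5/2 f(x) v(x) dx + [u'(x) v(x)]_0^5/2.
Choose V so that boundary terms are either known or forced to vanish.
Mixed BC: u(0) = 0 (Dirichlet) and u'(5/2) = 2 (Neumann). Define V = {v ∈ H^1(0, 5/2) : v(0) = 0}. Then [u' v]_0^5/2 = u'(5/2)·v(5/2) − u'(0)·0 = 2·v(5/2).
Weak formulation: find u (satisfying any essential BC) such that ∫_0^5/2 u'(x) v'(x) dx = ∫_0^5/2 f v dx + 2·v(5/2) for all v ∈ V (Dirichlet at 0 absorbed into V; Neumann datum at x = 5/2 contributes the boundary term).
Substituting f(x) = sin(8*π*x/5), the right-hand side is ∫_0^5/2 (sin(8*π*x/5)) v dx + 2·v(5/2).


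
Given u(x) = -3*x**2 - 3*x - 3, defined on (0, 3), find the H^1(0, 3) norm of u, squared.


||u||_{H^1}^2 = 16659/10

The H^1 norm (squared) on an interval (0, L) is
  ||u||_{H^1}^2 = ∫_0^L u(x)^2 dx + ∫_0^L u'(x)^2 dx.
Compute u'(x) = -6*x - 3.
Then u(x)^2 = 9*x**4 + 18*x**3 + 27*x**2 + 18*x + 9 and u'(x)^2 = 36*x**2 + 36*x + 9.
Integrate each monomial from 0 to 3 using ∫_0^3 c·x^n dx = c·3^(n+1)/(n+1):
  ∫_0^3 u(x)^2 dx = ∫_0^3 (9*x^4 + 18*x^3 + 27*x^2 + 18*x + 9) dx. Term by term:
    ∫_0^3 9*x^4 dx = 2187/5;  ∫_0^3 18*x^3 dx = 729/2;  ∫_0^3 27*x^2 dx = 243;
    ∫_0^3 18*x dx = 81;  ∫_0^3 9 dx = 27.
  Sum: 2187/5 + 729/2 + 243 + 81 + 27 = 11529/10.
  ∫_0^3 u'(x)^2 dx = ∫_0^3 (36*x^2 + 36*x + 9) dx. Term by term:
    ∫_0^3 36*x^2 dx = 324;  ∫_0^3 36*x dx = 162;  ∫_0^3 9 dx = 27.
  Sum: 324 + 162 + 27 = 513.
Adding: ||u||_{H^1}^2 = 11529/10 + 513 = 16659/10.


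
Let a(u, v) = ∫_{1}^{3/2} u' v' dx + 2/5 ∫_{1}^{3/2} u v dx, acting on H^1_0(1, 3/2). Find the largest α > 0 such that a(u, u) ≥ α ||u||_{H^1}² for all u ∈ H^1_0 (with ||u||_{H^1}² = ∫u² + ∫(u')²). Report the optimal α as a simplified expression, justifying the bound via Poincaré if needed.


α = 2*(1 + 10*π^2)/(5*(1 + 4*π^2))

Coercivity of a(·,·) on H^1_0(1, 3/2) means a(u, u) ≥ α ||u||_{H^1}² for every u ∈ H^1_0.
The interval has length L = 1/2, and Poincaré/coercivity depend only on L. Here a(u, u) = ∫(u')² + (2/5)·∫u².
Here 0 < c = 2/5 < 1. The condition a(u,u) ≥ α||u||_{H^1}² reads (1−α)∫(u')² ≥ (α−c)∫u². Any admissible α is ≤ 1 (rapidly oscillating u have ∫u²/∫(u')² → 0), and α = 1 would force 0 ≥ (1−c)∫u², impossible since c < 1; so 1−α > 0. By the sharp Poincaré inequality on H^1_0 of an interval of length L, ∫(u')² ≥ (π/L)²∫u² with equality for the first sine mode sin(π(x−x₀)/L) (x₀ the left endpoint), so the inequality holds for all u iff (1−α)(π/L)² ≥ α − c, i.e. α ≤ ((π/L)² + c)/((π/L)² + 1) = (1 + c(L/π)²)/(1 + (L/π)²). With (π/L)² = 4*π^2 and c = 2/5, the largest admissible constant is α = ((π/L)² + c)/((π/L)² + 1).
Simplifying, α = 2*(1 + 10*π^2)/(5*(1 + 4*π^2)).


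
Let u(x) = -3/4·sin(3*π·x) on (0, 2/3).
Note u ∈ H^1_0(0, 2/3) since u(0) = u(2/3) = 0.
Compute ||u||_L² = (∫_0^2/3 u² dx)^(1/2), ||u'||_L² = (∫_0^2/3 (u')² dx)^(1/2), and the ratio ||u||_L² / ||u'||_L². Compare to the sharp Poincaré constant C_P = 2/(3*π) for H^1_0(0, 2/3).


||u||_L² / ||u'||_L² = 1/(3*π) < C_P = 2/(3*π).

u(x) = -3/4·sin(3*π·x), so u'(x) = -9*π*cos(3*π*x)/4.
Writing u(x) = A·sin(kπx/L) with A = -3/4 and k = 2, use ∫_0^L sin²(kπx/L) dx = L/2 and ∫_0^L cos²(kπx/L) dx = L/2.
u² = 9/16·sin²(3*π·x) and (u')² = 81*π^2/16·cos²(3*π·x), and each of sin², cos² integrates to L/2 = 1/3 over (0, 2/3).
∫_0^2/3 u² dx = 3/16, so ||u||_L² = sqrt(3)/4.
∫_0^2/3 (u')² dx = 27*π^2/16, so ||u'||_L² = 3*sqrt(3)*π/4.
Ratio ||u||_L² / ||u'||_L² = 1/(3*π).
Sharp Poincaré constant on H^1_0(0, 2/3) is C_P = L/π = 2/(3*π), achieved by sin(3*π/2·x).
This is the k = 2 harmonic; the ratio L/(kπ) is strictly less than C_P = L/π, consistent with the sharp inequality ||u||_L² ≤ C_P ||u'||_L².


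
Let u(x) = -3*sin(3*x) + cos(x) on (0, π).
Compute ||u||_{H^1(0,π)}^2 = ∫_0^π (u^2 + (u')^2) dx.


||u||_{H^1(0,π)}^2 = 46*π

u'(x) = -sin(x) - 9*cos(3*x).
Expand u² and (u')² and integrate term by term on (0, π), using: for integers n ≥ 1, ∫_0^π sin²(nx) dx = ∫_0^π cos²(nx) dx = π/2; for n ≠ n', ∫_0^π sin(nx)sin(n'x) dx = ∫_0^π cos(nx)cos(n'x) dx = 0; and by product-to-sum, ∫_0^π sin(nx)cos(n'x) dx = ½∫_0^π [sin((n+n')x) + sin((n−n')x)] dx, which is 0 when n+n' is even and 2n/(n²−n'²) when n+n' is odd (it need not vanish on (0, π)).
  u² squared terms: (-3)²·∫sin(3x)² dx = 9·π/2 = 9*π/2;  (1)²·∫cos(x)² dx = 1·π/2 = π/2.
  u² cross terms: 2·(-3)·(1)·∫sin(3x)·cos(x) dx = -6·(0) = 0.
  So ∫_0^π u² dx = 9*π/2 + π/2 + 0 = 5*π.
  (u')² squared terms: (-1)²·∫sin(x)² dx = 1·π/2 = π/2;  (-9)²·∫cos(3x)² dx = 81·π/2 = 81*π/2.
  (u')² cross terms: 2·(-1)·(-9)·∫sin(x)·cos(3x) dx = 18·(0) = 0.
  So ∫_0^π (u')² dx = π/2 + 81*π/2 + 0 = 41*π.
||u||_{H^1}^2 = (5*π) + (41*π) = 46*π.


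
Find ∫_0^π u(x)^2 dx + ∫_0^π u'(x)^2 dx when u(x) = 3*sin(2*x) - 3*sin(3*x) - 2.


||u||_{H^1(0,π)}^2 = 8 + 143*π/2

u'(x) = 6*cos(2*x) - 9*cos(3*x).
Expand u² and (u')² and integrate term by term on (0, π), using: for integers n ≥ 1, ∫_0^π sin²(nx) dx = ∫_0^π cos²(nx) dx = π/2; for n ≠ n', ∫_0^π sin(nx)sin(n'x) dx = ∫_0^π cos(nx)cos(n'x) dx = 0; and by product-to-sum, ∫_0^π sin(nx)cos(n'x) dx = ½∫_0^π [sin((n+n')x) + sin((n−n')x)] dx, which is 0 when n+n' is even and 2n/(n²−n'²) when n+n' is odd (it need not vanish on (0, π)). For the constant mode: ∫_0^π 1 dx = π, ∫_0^π cos(nx) dx = 0, ∫_0^π sin(nx) dx = (1−(−1)^n)/n.
  u² squared terms: (-2)²·∫1 dx = 4·π = 4*π;  (-3)²·∫sin(3x)² dx = 9·π/2 = 9*π/2;  (3)²·∫sin(2x)² dx = 9·π/2 = 9*π/2.
  u² cross terms: 2·(-2)·(-3)·∫1·sin(3x) dx = 12·(2/3) = 8;  2·(-2)·(3)·∫1·sin(2x) dx = -12·(0) = 0;  2·(-3)·(3)·∫sin(3x)·sin(2x) dx = -18·(0) = 0.
  So ∫_0^π u² dx = 4*π + 9*π/2 + 9*π/2 + 8 + 0 + 0 = 8 + 13*π.
  (u')² squared terms: (-9)²·∫cos(3x)² dx = 81·π/2 = 81*π/2;  (6)²·∫cos(2x)² dx = 36·π/2 = 18*π.
  (u')² cross terms: 2·(-9)·(6)·∫cos(3x)·cos(2x) dx = -108·(0) = 0.
  So ∫_0^π (u')² dx = 81*π/2 + 18*π + 0 = 117*π/2.
||u||_{H^1}^2 = (8 + 13*π) + (117*π/2) = 8 + 143*π/2.


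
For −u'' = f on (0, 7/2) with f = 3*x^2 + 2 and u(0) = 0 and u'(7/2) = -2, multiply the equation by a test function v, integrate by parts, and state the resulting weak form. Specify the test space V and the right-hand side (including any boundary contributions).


V = {v ∈ H^1(0, 7/2) : v(0) = 0} (test functions vanish at x = 0 where u is specified); weak form: ∫_0^7/2 u'v' dx = ∫_0^7/2 (3*x^2 + 2) v dx − 2·v(7/2) for all v ∈ V.

Multiply both sides by a test function v and integrate from 0 to 7/2:
  ∫_0^7/2 −u''(x) v(x) dx = ∫_0^7/2 f(x) v(x) dx.
Integrate the LHS by parts once:
  ∫_0^7/2 −u'' v dx = −[u'(x) v(x)]_0^7/2 + ∫_0^7/2 u'(x) v'(x) dx.
Thus ∫_0^7/2 u'(x) v'(x) dx = ∫_0^7/2 f(x) v(x) dx + [u'(x) v(x)]_0^7/2.
Choose V so that boundary terms are either known or forced to vanish.
Mixed BC: u(0) = 0 (Dirichlet) and u'(7/2) = -2 (Neumann). Define V = {v ∈ H^1(0, 7/2) : v(0) = 0}. Then [u' v]_0^7/2 = u'(7/2)·v(7/2) − u'(0)·0 = − 2·v(7/2).
Weak formulation: find u (satisfying any essential BC) such that ∫_0^7/2 u'(x) v'(x) dx = ∫_0^7/2 f v dx − 2·v(7/2) for all v ∈ V (Dirichlet at 0 absorbed into V; Neumann datum at x = 7/2 contributes the boundary term).
Substituting f(x) = 3*x^2 + 2, the right-hand side is ∫_0^7/2 (3*x^2 + 2) v dx − 2·v(7/2).


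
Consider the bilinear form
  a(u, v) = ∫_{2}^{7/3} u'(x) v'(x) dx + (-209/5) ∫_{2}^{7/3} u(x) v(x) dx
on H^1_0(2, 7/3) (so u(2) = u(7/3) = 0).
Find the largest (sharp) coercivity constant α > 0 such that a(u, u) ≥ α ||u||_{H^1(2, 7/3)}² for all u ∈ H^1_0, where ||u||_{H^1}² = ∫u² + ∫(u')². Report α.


α = (-209 + 45*π^2)/(5*(1 + 9*π^2))

Coercivity of a(·,·) on H^1_0(2, 7/3) means a(u, u) ≥ α ||u||_{H^1}² for every u ∈ H^1_0.
The interval has length L = 1/3, and Poincaré/coercivity depend only on L. Here a(u, u) = ∫(u')² + (-209/5)·∫u².
Here c = -209/5 < 0 with |c| < (π/L)² = 9*π^2, so coercivity still holds. The condition a(u,u) ≥ α||u||_{H^1}² reads (1−α)∫(u')² ≥ (α−c)∫u². Any admissible α is ≤ 1 (rapidly oscillating u have ∫u²/∫(u')² → 0), and α = 1 would force 0 ≥ (1−c)∫u², impossible since c < 1; so 1−α > 0. By the sharp Poincaré inequality on H^1_0 of an interval of length L, ∫(u')² ≥ (π/L)²∫u² with equality for the first sine mode sin(π(x−x₀)/L) (x₀ the left endpoint), so the inequality holds for all u iff (1−α)(π/L)² ≥ α − c, i.e. α ≤ ((π/L)² + c)/((π/L)² + 1) = (1 + c(L/π)²)/(1 + (L/π)²). (Direct route, valid since c ≤ 0: Poincaré gives c∫u² ≥ c(L/π)²∫(u')², so a(u,u) ≥ (1 + c(L/π)²)∫(u')², while ||u||_{H^1}² ≤ (1 + (L/π)²)∫(u')²; dividing yields the same α.) With (π/L)² = 9*π^2 and c = -209/5, the largest admissible constant is α = ((π/L)² + c)/((π/L)² + 1).
Simplifying, α = (-209 + 45*π^2)/(5*(1 + 9*π^2)).


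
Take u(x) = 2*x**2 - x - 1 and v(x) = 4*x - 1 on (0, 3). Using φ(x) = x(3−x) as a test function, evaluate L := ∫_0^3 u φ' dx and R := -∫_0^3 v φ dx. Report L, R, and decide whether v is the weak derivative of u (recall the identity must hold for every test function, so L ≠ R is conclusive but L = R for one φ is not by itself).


LHS = -45/2, RHS = -45/2. Yes, v = u' weakly.

u(x) = 2*x**2 - x - 1, classical derivative u'(x) = 4*x - 1.
φ(x) = x(3−x), so φ'(x) = 3 - 2*x.
Note φ(0) = φ(3) = 0, so the boundary term u·φ vanishes.
LHS = ∫_0^3 u(x) φ'(x) dx = ∫_0^3 (-4*x^3 + 8*x^2 - x - 3) dx. Term by term:
  ∫_0^3 -4*x^3 dx = -81;  ∫_0^3 8*x^2 dx = 72;  ∫_0^3 -x dx = -9/2;
  ∫_0^3 -3 dx = -9.
Sum: -81 + 72 − 9/2 − 9 = -45/2.
So LHS = -45/2.
∫_0^3 v(x) φ(x) dx = ∫_0^3 (-4*x^3 + 13*x^2 - 3*x) dx. Term by term:
  ∫_0^3 -4*x^3 dx = -81;  ∫_0^3 13*x^2 dx = 117;  ∫_0^3 -3*x dx = -27/2.
Sum: -81 + 117 − 27/2 = 45/2.
So RHS = -∫_0^3 v(x) φ(x) dx = -45/2.
LHS = RHS, so the identity holds for this test φ.
Moreover u is smooth here and v(x) = u'(x) = 4*x - 1 pointwise, so the identity holds for every test function. Hence v is the weak derivative of u.


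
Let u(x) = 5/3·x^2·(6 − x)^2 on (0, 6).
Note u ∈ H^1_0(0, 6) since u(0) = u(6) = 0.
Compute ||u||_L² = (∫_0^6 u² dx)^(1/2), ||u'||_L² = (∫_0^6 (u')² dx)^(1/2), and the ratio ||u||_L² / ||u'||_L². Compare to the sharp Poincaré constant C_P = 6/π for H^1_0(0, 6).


||u||_L² / ||u'||_L² = sqrt(3) < C_P = 6/π.

u(x) = 5/3·x^2·(6 − x)^2, so u'(x) = 20*x*(x - 6)*(x - 3)/3.
u(x) = 5/3·x^2·(6 − x)^2 vanishes at x = 0 and x = 6, so u ∈ H^1_0(0, 6). Differentiate via the product rule and integrate the resulting polynomials term by term.
  ∫_0^6 u² dx = ∫_0^6 (25*x^8/9 - 200*x^7/3 + 600*x^6 - 2400*x^5 + 3600*x^4) dx. Term by term:
    ∫_0^6 25*x^8/9 dx = 3110400;  ∫_0^6 -200*x^7/3 dx = -13996800;  ∫_0^6 600*x^6 dx = 167961600/7;
    ∫_0^6 -2400*x^5 dx = -18662400;  ∫_0^6 3600*x^4 dx = 5598720.
  Sum: 3110400 − 13996800 + 167961600/7 − 18662400 + 5598720 = 311040/7.
  ∫_0^6 (u')² dx = ∫_0^6 (400*x^6/9 - 800*x^5 + 5200*x^4 - 14400*x^3 + 14400*x^2) dx. Term by term:
    ∫_0^6 400*x^6/9 dx = 12441600/7;  ∫_0^6 -800*x^5 dx = -6220800;  ∫_0^6 5200*x^4 dx = 8087040;
    ∫_0^6 -14400*x^3 dx = -4665600;  ∫_0^6 14400*x^2 dx = 1036800.
  Sum: 12441600/7 − 6220800 + 8087040 − 4665600 + 1036800 = 103680/7.
∫_0^6 u² dx = 311040/7, so ||u||_L² = 144*sqrt(105)/7.
∫_0^6 (u')² dx = 103680/7, so ||u'||_L² = 144*sqrt(35)/7.
Ratio ||u||_L² / ||u'||_L² = sqrt(3).
Sharp Poincaré constant on H^1_0(0, 6) is C_P = L/π = 6/π, achieved by sin(π/6·x).
A polynomial bump cannot attain the sharp Poincaré constant (only the first sine eigenfunction does), so the ratio is strictly less than C_P, consistent with ||u||_L² ≤ C_P ||u'||_L².


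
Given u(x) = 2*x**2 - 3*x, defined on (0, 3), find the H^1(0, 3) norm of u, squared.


||u||_{H^1}^2 = 477/5

The H^1 norm (squared) on an interval (0, L) is
  ||u||_{H^1}^2 = ∫_0^L u(x)^2 dx + ∫_0^L u'(x)^2 dx.
Compute u'(x) = 4*x - 3.
Then u(x)^2 = 4*x**4 - 12*x**3 + 9*x**2 and u'(x)^2 = 16*x**2 - 24*x + 9.
Integrate each monomial from 0 to 3 using ∫_0^3 c·x^n dx = c·3^(n+1)/(n+1):
  ∫_0^3 u(x)^2 dx = ∫_0^3 (4*x^4 - 12*x^3 + 9*x^2) dx. Term by term:
    ∫_0^3 4*x^4 dx = 972/5;  ∫_0^3 -12*x^3 dx = -243;  ∫_0^3 9*x^2 dx = 81.
  Sum: 972/5 − 243 + 81 = 162/5.
  ∫_0^3 u'(x)^2 dx = ∫_0^3 (16*x^2 - 24*x + 9) dx. Term by term:
    ∫_0^3 16*x^2 dx = 144;  ∫_0^3 -24*x dx = -108;  ∫_0^3 9 dx = 27.
  Sum: 144 − 108 + 27 = 63.
Adding: ||u||_{H^1}^2 = 162/5 + 63 = 477/5.


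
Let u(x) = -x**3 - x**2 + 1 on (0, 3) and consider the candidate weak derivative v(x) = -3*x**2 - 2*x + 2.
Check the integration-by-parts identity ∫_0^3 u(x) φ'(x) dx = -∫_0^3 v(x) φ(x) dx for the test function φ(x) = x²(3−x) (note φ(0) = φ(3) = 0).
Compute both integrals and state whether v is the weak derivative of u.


LHS = 486/5, RHS = 837/10. No, v is not the weak derivative of u.

u(x) = -x**3 - x**2 + 1, classical derivative u'(x) = -3*x**2 - 2*x.
φ(x) = x²(3−x), so φ'(x) = 3*x*(2 - x).
Note φ(0) = φ(3) = 0, so the boundary term u·φ vanishes.
LHS = ∫_0^3 u(x) φ'(x) dx = ∫_0^3 (3*x^5 - 3*x^4 - 6*x^3 - 3*x^2 + 6*x) dx. Term by term:
  ∫_0^3 3*x^5 dx = 729/2;  ∫_0^3 -3*x^4 dx = -729/5;  ∫_0^3 -6*x^3 dx = -243/2;
  ∫_0^3 -3*x^2 dx = -27;  ∫_0^3 6*x dx = 27.
Sum: 729/2 − 729/5 − 243/2 − 27 + 27 = 486/5.
So LHS = 486/5.
∫_0^3 v(x) φ(x) dx = ∫_0^3 (3*x^5 - 7*x^4 - 8*x^3 + 6*x^2) dx. Term by term:
  ∫_0^3 3*x^5 dx = 729/2;  ∫_0^3 -7*x^4 dx = -1701/5;  ∫_0^3 -8*x^3 dx = -162;
  ∫_0^3 6*x^2 dx = 54.
Sum: 729/2 − 1701/5 − 162 + 54 = -837/10.
So RHS = -∫_0^3 v(x) φ(x) dx = 837/10.
LHS − RHS = 27/2 ≠ 0, so the identity fails.
(For a valid weak derivative the identity must hold for EVERY test function, in particular this one. The failure shows v is NOT the weak derivative of u.)
Correct weak derivative would be u'(x) = -3*x**2 - 2*x.


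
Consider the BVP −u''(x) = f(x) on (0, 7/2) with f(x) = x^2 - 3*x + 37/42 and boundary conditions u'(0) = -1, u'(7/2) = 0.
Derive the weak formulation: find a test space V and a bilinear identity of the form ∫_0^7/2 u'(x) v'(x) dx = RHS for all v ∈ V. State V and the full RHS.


V = H^1(0, 7/2) (v unrestricted at boundary; u is determined up to an additive constant); weak form: ∫_0^7/2 u'v' dx = ∫_0^7/2 (x^2 - 3*x + 37/42) v dx + v(0) for all v ∈ V.

Multiply both sides by a test function v and integrate from 0 to 7/2:
  ∫_0^7/2 −u''(x) v(x) dx = ∫_0^7/2 f(x) v(x) dx.
Integrate the LHS by parts once:
  ∫_0^7/2 −u'' v dx = −[u'(x) v(x)]_0^7/2 + ∫_0^7/2 u'(x) v'(x) dx.
Thus ∫_0^7/2 u'(x) v'(x) dx = ∫_0^7/2 f(x) v(x) dx + [u'(x) v(x)]_0^7/2.
Choose V so that boundary terms are either known or forced to vanish.
u has inhomogeneous Neumann u'(0) = -1, u'(7/2) = 0. [u' v]_0^7/2 = (0)·v(7/2) − (-1)·v(0) = v(0). Take V = H^1(0, 7/2); boundary term becomes part of RHS.
Weak formulation: find u (satisfying any essential BC) such that ∫_0^7/2 u'(x) v'(x) dx = ∫_0^7/2 f v dx + v(0) for all v ∈ V (Neumann data are natural BCs: they enter the RHS as boundary terms).
Substituting f(x) = x^2 - 3*x + 37/42, the right-hand side is ∫_0^7/2 (x^2 - 3*x + 37/42) v dx + v(0).
Compatibility check (pure Neumann): taking v ≡ 1 ∈ V gives 0 = ∫_0^7/2 f dx + (0) − (-1), i.e. ∫_0^7/2 f dx must equal u'(0) − u'(7/2) = -1. Indeed ∫_0^7/2 (x^2 - 3*x + 37/42) dx = -1, so the data are compatible. The solution is then unique only up to an additive constant (fix it e.g. by requiring ∫_0^7/2 u dx = 0).


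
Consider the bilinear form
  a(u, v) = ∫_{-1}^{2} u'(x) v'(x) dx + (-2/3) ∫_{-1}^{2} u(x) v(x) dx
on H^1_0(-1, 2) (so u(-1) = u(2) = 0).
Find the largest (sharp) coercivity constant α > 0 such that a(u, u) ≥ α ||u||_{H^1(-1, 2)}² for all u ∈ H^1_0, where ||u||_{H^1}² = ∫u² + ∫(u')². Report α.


α = (-6 + π^2)/(9 + π^2)

Coercivity of a(·,·) on H^1_0(-1, 2) means a(u, u) ≥ α ||u||_{H^1}² for every u ∈ H^1_0.
The interval has length L = 3, and Poincaré/coercivity depend only on L. Here a(u, u) = ∫(u')² + (-2/3)·∫u².
Here c = -2/3 < 0 with |c| < (π/L)² = π^2/9, so coercivity still holds. The condition a(u,u) ≥ α||u||_{H^1}² reads (1−α)∫(u')² ≥ (α−c)∫u². Any admissible α is ≤ 1 (rapidly oscillating u have ∫u²/∫(u')² → 0), and α = 1 would force 0 ≥ (1−c)∫u², impossible since c < 1; so 1−α > 0. By the sharp Poincaré inequality on H^1_0 of an interval of length L, ∫(u')² ≥ (π/L)²∫u² with equality for the first sine mode sin(π(x−x₀)/L) (x₀ the left endpoint), so the inequality holds for all u iff (1−α)(π/L)² ≥ α − c, i.e. α ≤ ((π/L)² + c)/((π/L)² + 1) = (1 + c(L/π)²)/(1 + (L/π)²). (Direct route, valid since c ≤ 0: Poincaré gives c∫u² ≥ c(L/π)²∫(u')², so a(u,u) ≥ (1 + c(L/π)²)∫(u')², while ||u||_{H^1}² ≤ (1 + (L/π)²)∫(u')²; dividing yields the same α.) With (π/L)² = π^2/9 and c = -2/3, the largest admissible constant is α = ((π/L)² + c)/((π/L)² + 1).
Simplifying, α = (-6 + π^2)/(9 + π^2).


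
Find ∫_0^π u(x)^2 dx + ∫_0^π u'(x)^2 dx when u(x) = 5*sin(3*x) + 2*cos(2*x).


||u||_{H^1(0,π)}^2 = 120 + 135*π

u'(x) = -4*sin(2*x) + 15*cos(3*x).
Expand u² and (u')² and integrate term by term on (0, π), using: for integers n ≥ 1, ∫_0^π sin²(nx) dx = ∫_0^π cos²(nx) dx = π/2; for n ≠ n', ∫_0^π sin(nx)sin(n'x) dx = ∫_0^π cos(nx)cos(n'x) dx = 0; and by product-to-sum, ∫_0^π sin(nx)cos(n'x) dx = ½∫_0^π [sin((n+n')x) + sin((n−n')x)] dx, which is 0 when n+n' is even and 2n/(n²−n'²) when n+n' is odd (it need not vanish on (0, π)).
  u² squared terms: (2)²·∫cos(2x)² dx = 4·π/2 = 2*π;  (5)²·∫sin(3x)² dx = 25·π/2 = 25*π/2.
  u² cross terms: 2·(2)·(5)·∫cos(2x)·sin(3x) dx = 20·(6/5) = 24.
  So ∫_0^π u² dx = 2*π + 25*π/2 + 24 = 24 + 29*π/2.
  (u')² squared terms: (-4)²·∫sin(2x)² dx = 16·π/2 = 8*π;  (15)²·∫cos(3x)² dx = 225·π/2 = 225*π/2.
  (u')² cross terms: 2·(-4)·(15)·∫sin(2x)·cos(3x) dx = -120·(-4/5) = 96.
  So ∫_0^π (u')² dx = 8*π + 225*π/2 + 96 = 96 + 241*π/2.
||u||_{H^1}^2 = (24 + 29*π/2) + (96 + 241*π/2) = 120 + 135*π.


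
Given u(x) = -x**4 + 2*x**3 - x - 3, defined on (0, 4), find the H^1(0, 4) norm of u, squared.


||u||_{H^1}^2 = 6031496/315

The H^1 norm (squared) on an interval (0, L) is
  ||u||_{H^1}^2 = ∫_0^L u(x)^2 dx + ∫_0^L u'(x)^2 dx.
Compute u'(x) = -4*x**3 + 6*x**2 - 1.
Then u(x)^2 = x**8 - 4*x**7 + 4*x**6 + 2*x**5 + 2*x**4 - 12*x**3 + x**2 + 6*x + 9 and u'(x)^2 = 16*x**6 - 48*x**5 + 36*x**4 + 8*x**3 - 12*x**2 + 1.
Integrate each monomial from 0 to 4 using ∫_0^4 c·x^n dx = c·4^(n+1)/(n+1):
  ∫_0^4 u(x)^2 dx = ∫_0^4 (x^8 - 4*x^7 + 4*x^6 + 2*x^5 + 2*x^4 - 12*x^3 + x^2 + 6*x + 9) dx. Term by term:
    ∫_0^4 x^8 dx = 262144/9;  ∫_0^4 -4*x^7 dx = -32768;  ∫_0^4 4*x^6 dx = 65536/7;
    ∫_0^4 2*x^5 dx = 4096/3;  ∫_0^4 2*x^4 dx = 2048/5;  ∫_0^4 -12*x^3 dx = -768;
    ∫_0^4 x^2 dx = 64/3;  ∫_0^4 6*x dx = 48;  ∫_0^4 9 dx = 36.
  Sum: 262144/9 − 32768 + 65536/7 + 4096/3 + 2048/5 − 768 + 64/3 + 48 + 36 = 2152604/315.
  ∫_0^4 u'(x)^2 dx = ∫_0^4 (16*x^6 - 48*x^5 + 36*x^4 + 8*x^3 - 12*x^2 + 1) dx. Term by term:
    ∫_0^4 16*x^6 dx = 262144/7;  ∫_0^4 -48*x^5 dx = -32768;  ∫_0^4 36*x^4 dx = 36864/5;
    ∫_0^4 8*x^3 dx = 512;  ∫_0^4 -12*x^2 dx = -256;  ∫_0^4 1 dx = 4.
  Sum: 262144/7 − 32768 + 36864/5 + 512 − 256 + 4 = 430988/35.
Adding: ||u||_{H^1}^2 = 2152604/315 + 430988/35 = 6031496/315.


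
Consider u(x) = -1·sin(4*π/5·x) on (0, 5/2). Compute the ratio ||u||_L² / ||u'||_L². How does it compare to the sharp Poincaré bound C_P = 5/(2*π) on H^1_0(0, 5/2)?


||u||_L² / ||u'||_L² = 5/(4*π) < C_P = 5/(2*π).

u(x) = -1·sin(4*π/5·x), so u'(x) = -4*π*cos(4*π*x/5)/5.
Writing u(x) = A·sin(kπx/L) with A = -1 and k = 2, use ∫_0^L sin²(kπx/L) dx = L/2 and ∫_0^L cos²(kπx/L) dx = L/2.
u² = 1·sin²(4*π/5·x) and (u')² = 16*π^2/25·cos²(4*π/5·x), and each of sin², cos² integrates to L/2 = 5/4 over (0, 5/2).
∫_0^5/2 u² dx = 5/4, so ||u||_L² = sqrt(5)/2.
∫_0^5/2 (u')² dx = 4*π^2/5, so ||u'||_L² = 2*sqrt(5)*π/5.
Ratio ||u||_L² / ||u'||_L² = 5/(4*π).
Sharp Poincaré constant on H^1_0(0, 5/2) is C_P = L/π = 5/(2*π), achieved by sin(2*π/5·x).
This is the k = 2 harmonic; the ratio L/(kπ) is strictly less than C_P = L/π, consistent with the sharp inequality ||u||_L² ≤ C_P ||u'||_L².


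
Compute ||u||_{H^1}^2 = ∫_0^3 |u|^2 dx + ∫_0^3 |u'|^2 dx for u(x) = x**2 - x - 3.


||u||_{H^1}^2 = 381/10

The H^1 norm (squared) on an interval (0, L) is
  ||u||_{H^1}^2 = ∫_0^L u(x)^2 dx + ∫_0^L u'(x)^2 dx.
Compute u'(x) = 2*x - 1.
Then u(x)^2 = x**4 - 2*x**3 - 5*x**2 + 6*x + 9 and u'(x)^2 = 4*x**2 - 4*x + 1.
Integrate each monomial from 0 to 3 using ∫_0^3 c·x^n dx = c·3^(n+1)/(n+1):
  ∫_0^3 u(x)^2 dx = ∫_0^3 (x^4 - 2*x^3 - 5*x^2 + 6*x + 9) dx. Term by term:
    ∫_0^3 x^4 dx = 243/5;  ∫_0^3 -2*x^3 dx = -81/2;  ∫_0^3 -5*x^2 dx = -45;
    ∫_0^3 6*x dx = 27;  ∫_0^3 9 dx = 27.
  Sum: 243/5 − 81/2 − 45 + 27 + 27 = 171/10.
  ∫_0^3 u'(x)^2 dx = ∫_0^3 (4*x^2 - 4*x + 1) dx. Term by term:
    ∫_0^3 4*x^2 dx = 36;  ∫_0^3 -4*x dx = -18;  ∫_0^3 1 dx = 3.
  Sum: 36 − 18 + 3 = 21.
Adding: ||u||_{H^1}^2 = 171/10 + 21 = 381/10.


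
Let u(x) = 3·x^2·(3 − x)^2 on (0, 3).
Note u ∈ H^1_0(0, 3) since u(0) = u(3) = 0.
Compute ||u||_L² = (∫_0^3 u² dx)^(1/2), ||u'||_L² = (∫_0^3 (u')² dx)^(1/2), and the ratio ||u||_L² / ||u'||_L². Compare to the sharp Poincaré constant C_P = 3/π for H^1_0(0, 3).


||u||_L² / ||u'||_L² = sqrt(3)/2 < C_P = 3/π.

u(x) = 3·x^2·(3 − x)^2, so u'(x) = 6*x*(x - 3)*(2*x - 3).
u(x) = 3·x^2·(3 − x)^2 vanishes at x = 0 and x = 3, so u ∈ H^1_0(0, 3). Differentiate via the product rule and integrate the resulting polynomials term by term.
  ∫_0^3 u² dx = ∫_0^3 (9*x^8 - 108*x^7 + 486*x^6 - 972*x^5 + 729*x^4) dx. Term by term:
    ∫_0^3 9*x^8 dx = 19683;  ∫_0^3 -108*x^7 dx = -177147/2;  ∫_0^3 486*x^6 dx = 1062882/7;
    ∫_0^3 -972*x^5 dx = -118098;  ∫_0^3 729*x^4 dx = 177147/5.
  Sum: 19683 − 177147/2 + 1062882/7 − 118098 + 177147/5 = 19683/70.
  ∫_0^3 (u')² dx = ∫_0^3 (144*x^6 - 1296*x^5 + 4212*x^4 - 5832*x^3 + 2916*x^2) dx. Term by term:
    ∫_0^3 144*x^6 dx = 314928/7;  ∫_0^3 -1296*x^5 dx = -157464;  ∫_0^3 4212*x^4 dx = 1023516/5;
    ∫_0^3 -5832*x^3 dx = -118098;  ∫_0^3 2916*x^2 dx = 26244.
  Sum: 314928/7 − 157464 + 1023516/5 − 118098 + 26244 = 13122/35.
∫_0^3 u² dx = 19683/70, so ||u||_L² = 81*sqrt(210)/70.
∫_0^3 (u')² dx = 13122/35, so ||u'||_L² = 81*sqrt(70)/35.
Ratio ||u||_L² / ||u'||_L² = sqrt(3)/2.
Sharp Poincaré constant on H^1_0(0, 3) is C_P = L/π = 3/π, achieved by sin(π/3·x).
A polynomial bump cannot attain the sharp Poincaré constant (only the first sine eigenfunction does), so the ratio is strictly less than C_P, consistent with ||u||_L² ≤ C_P ||u'||_L².


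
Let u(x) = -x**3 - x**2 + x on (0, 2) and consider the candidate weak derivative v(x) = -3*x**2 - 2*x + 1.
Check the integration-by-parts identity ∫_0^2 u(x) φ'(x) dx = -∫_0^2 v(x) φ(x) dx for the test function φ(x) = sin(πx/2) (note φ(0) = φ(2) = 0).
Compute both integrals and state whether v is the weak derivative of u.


LHS = -96/π^3 + 28/π, RHS = -96/π^3 + 28/π. Yes, v = u' weakly.

u(x) = -x**3 - x**2 + x, classical derivative u'(x) = -3*x**2 - 2*x + 1.
φ(x) = sin(πx/2), so φ'(x) = π*cos(π*x/2)/2.
Note φ(0) = φ(2) = 0, so the boundary term u·φ vanishes.
LHS = ∫_0^2 u(x) φ'(x) dx = ∫_0^2 (-π*x^3*cos(π*x/2)/2 - π*x^2*cos(π*x/2)/2 + π*x*cos(π*x/2)/2) dx. Term by term:
  ∫_0^2 π*x*cos(π*x/2)/2 dx = -4/π;  ∫_0^2 -π*x^2*cos(π*x/2)/2 dx = 8/π;  ∫_0^2 -π*x^3*cos(π*x/2)/2 dx = -96/π^3 + 24/π.
Sum: -4/π + 8/π + -96/π^3 + 24/π = -96/π^3 + 28/π.
So LHS = -96/π^3 + 28/π.
∫_0^2 v(x) φ(x) dx = ∫_0^2 (-3*x^2*sin(π*x/2) - 2*x*sin(π*x/2) + sin(π*x/2)) dx. Term by term:
  ∫_0^2 -3*x^2*sin(π*x/2) dx = -24/π + 96/π^3;  ∫_0^2 -2*x*sin(π*x/2) dx = -8/π;  ∫_0^2 sin(π*x/2) dx = 4/π.
Sum: -24/π + 96/π^3 − 8/π + 4/π = -28/π + 96/π^3.
So RHS = -∫_0^2 v(x) φ(x) dx = -96/π^3 + 28/π.
LHS = RHS, so the identity holds for this test φ.
Moreover u is smooth here and v(x) = u'(x) = -3*x**2 - 2*x + 1 pointwise, so the identity holds for every test function. Hence v is the weak derivative of u.


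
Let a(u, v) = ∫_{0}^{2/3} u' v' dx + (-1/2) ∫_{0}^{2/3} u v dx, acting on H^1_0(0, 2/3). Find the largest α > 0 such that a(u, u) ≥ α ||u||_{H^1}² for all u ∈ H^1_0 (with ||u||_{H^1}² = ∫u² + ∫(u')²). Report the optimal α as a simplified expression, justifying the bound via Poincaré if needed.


α = (-2 + 9*π^2)/(4 + 9*π^2)

Coercivity of a(·,·) on H^1_0(0, 2/3) means a(u, u) ≥ α ||u||_{H^1}² for every u ∈ H^1_0.
The interval has length L = 2/3, and Poincaré/coercivity depend only on L. Here a(u, u) = ∫(u')² + (-1/2)·∫u².
Here c = -1/2 < 0 with |c| < (π/L)² = 9*π^2/4, so coercivity still holds. The condition a(u,u) ≥ α||u||_{H^1}² reads (1−α)∫(u')² ≥ (α−c)∫u². Any admissible α is ≤ 1 (rapidly oscillating u have ∫u²/∫(u')² → 0), and α = 1 would force 0 ≥ (1−c)∫u², impossible since c < 1; so 1−α > 0. By the sharp Poincaré inequality on H^1_0 of an interval of length L, ∫(u')² ≥ (π/L)²∫u² with equality for the first sine mode sin(π(x−x₀)/L) (x₀ the left endpoint), so the inequality holds for all u iff (1−α)(π/L)² ≥ α − c, i.e. α ≤ ((π/L)² + c)/((π/L)² + 1) = (1 + c(L/π)²)/(1 + (L/π)²). (Direct route, valid since c ≤ 0: Poincaré gives c∫u² ≥ c(L/π)²∫(u')², so a(u,u) ≥ (1 + c(L/π)²)∫(u')², while ||u||_{H^1}² ≤ (1 + (L/π)²)∫(u')²; dividing yields the same α.) With (π/L)² = 9*π^2/4 and c = -1/2, the largest admissible constant is α = ((π/L)² + c)/((π/L)² + 1).
Simplifying, α = (-2 + 9*π^2)/(4 + 9*π^2).


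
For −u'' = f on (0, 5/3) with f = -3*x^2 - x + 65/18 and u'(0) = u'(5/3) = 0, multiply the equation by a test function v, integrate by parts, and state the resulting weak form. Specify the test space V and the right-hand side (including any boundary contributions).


V = H^1(0, 5/3) (no boundary constraint on v; u is determined up to an additive constant); weak form: ∫_0^5/3 u'v' dx = ∫_0^5/3 (-3*x^2 - x + 65/18) v dx for all v ∈ V.

Multiply both sides by a test function v and integrate from 0 to 5/3:
  ∫_0^5/3 −u''(x) v(x) dx = ∫_0^5/3 f(x) v(x) dx.
Integrate the LHS by parts once:
  ∫_0^5/3 −u'' v dx = −[u'(x) v(x)]_0^5/3 + ∫_0^5/3 u'(x) v'(x) dx.
Thus ∫_0^5/3 u'(x) v'(x) dx = ∫_0^5/3 f(x) v(x) dx + [u'(x) v(x)]_0^5/3.
Choose V so that boundary terms are either known or forced to vanish.
u has homogeneous Neumann: u'(0) = u'(5/3) = 0. So [u' v]_0^5/3 = 0·v(5/3) − 0·v(0) = 0 for any v; take V = H^1(0, 5/3).
Weak formulation: find u (satisfying any essential BC) such that ∫_0^5/3 u'(x) v'(x) dx = ∫_0^5/3 f v dx for all v ∈ V (homogeneous Neumann, so boundary terms vanish).
Substituting f(x) = -3*x^2 - x + 65/18, the right-hand side is ∫_0^5/3 (-3*x^2 - x + 65/18) v dx.
Compatibility check (pure Neumann): taking v ≡ 1 ∈ V gives 0 = ∫_0^5/3 f dx + (0) − (0), i.e. ∫_0^5/3 f dx must equal u'(0) − u'(5/3) = 0. Indeed ∫_0^5/3 (-3*x^2 - x + 65/18) dx = 0, so the data are compatible. The solution is then unique only up to an additive constant (fix it e.g. by requiring ∫_0^5/3 u dx = 0).


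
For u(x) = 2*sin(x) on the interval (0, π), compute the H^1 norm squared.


||u||_{H^1(0,π)}^2 = 4*π

u'(x) = 2*cos(x).
Expand u² and (u')² and integrate term by term on (0, π), using: for integers n ≥ 1, ∫_0^π sin²(nx) dx = ∫_0^π cos²(nx) dx = π/2; for n ≠ n', ∫_0^π sin(nx)sin(n'x) dx = ∫_0^π cos(nx)cos(n'x) dx = 0; and by product-to-sum, ∫_0^π sin(nx)cos(n'x) dx = ½∫_0^π [sin((n+n')x) + sin((n−n')x)] dx, which is 0 when n+n' is even and 2n/(n²−n'²) when n+n' is odd (it need not vanish on (0, π)).
  u² squared terms: (2)²·∫sin(x)² dx = 4·π/2 = 2*π.
  So ∫_0^π u² dx = 2*π.
  (u')² squared terms: (2)²·∫cos(x)² dx = 4·π/2 = 2*π.
  So ∫_0^π (u')² dx = 2*π.
||u||_{H^1}^2 = (2*π) + (2*π) = 4*π.
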